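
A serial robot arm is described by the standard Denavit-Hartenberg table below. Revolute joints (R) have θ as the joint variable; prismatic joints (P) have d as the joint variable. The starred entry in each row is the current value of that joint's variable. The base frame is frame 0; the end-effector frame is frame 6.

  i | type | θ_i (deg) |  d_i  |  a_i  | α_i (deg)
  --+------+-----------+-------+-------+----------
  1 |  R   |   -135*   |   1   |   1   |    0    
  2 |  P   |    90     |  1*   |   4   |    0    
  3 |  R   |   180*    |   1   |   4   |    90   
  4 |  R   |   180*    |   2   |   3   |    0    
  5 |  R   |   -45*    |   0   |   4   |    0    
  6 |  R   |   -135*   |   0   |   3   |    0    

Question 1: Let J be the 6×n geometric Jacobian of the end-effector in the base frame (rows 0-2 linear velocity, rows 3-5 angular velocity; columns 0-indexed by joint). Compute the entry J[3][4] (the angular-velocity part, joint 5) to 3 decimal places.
0.707

axis z_4 = (0.7071,0.7071,0.0000); lever o_n−o_4 = (-0.1213,0.1213,2.8284)
cross product → J_v[:, 4] = (2.0000,-2.0000,0.1716)
J_ω[:, 4] = z_4
entry J[3][4] = 0.7071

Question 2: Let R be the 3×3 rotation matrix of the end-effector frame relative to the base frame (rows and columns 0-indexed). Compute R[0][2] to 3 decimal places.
0.707

End-effector z-axis (col 2 of R) = (0.7071,0.7071,0.0000)
R[0][2] = 0.7071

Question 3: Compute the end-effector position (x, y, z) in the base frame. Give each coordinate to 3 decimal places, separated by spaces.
2.707 -1.293 5.828

after link 1: o_1 = (-0.7071, -0.7071, 1.0000)
after link 2: o_2 = (2.1213, -3.5355, 2.0000)
after link 3: o_3 = (-0.7071, -0.7071, 3.0000)
after link 4: o_4 = (2.8284, -1.4142, 3.0000)
after link 5: o_5 = (4.8284, -3.4142, 5.8284)
after link 6: o_6 = (2.7071, -1.2929, 5.8284)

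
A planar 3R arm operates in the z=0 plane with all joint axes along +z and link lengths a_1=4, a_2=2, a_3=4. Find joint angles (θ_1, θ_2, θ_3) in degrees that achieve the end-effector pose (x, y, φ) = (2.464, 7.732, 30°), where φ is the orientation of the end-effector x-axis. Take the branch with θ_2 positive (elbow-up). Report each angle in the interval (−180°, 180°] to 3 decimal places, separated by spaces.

wrist centre = target − a_3·(cos φ, sin φ) = (-1.0001, 5.7320)
cos θ_2 = (33.8560−4²−2²)/(2·4·2) = 0.8660; θ_2 = 30.0027° (elbow-up)
β = atan2(5.7320,-1.0001) = 99.8972°; ψ = atan2(1.0001,5.7320) = 9.8970°
θ_1 = β − ψ = 90.0002°
θ_3 = φ − θ_1 − θ_2 = -90.0029° (wrapped to (-180°,180°])

90.000 30.003 -90.003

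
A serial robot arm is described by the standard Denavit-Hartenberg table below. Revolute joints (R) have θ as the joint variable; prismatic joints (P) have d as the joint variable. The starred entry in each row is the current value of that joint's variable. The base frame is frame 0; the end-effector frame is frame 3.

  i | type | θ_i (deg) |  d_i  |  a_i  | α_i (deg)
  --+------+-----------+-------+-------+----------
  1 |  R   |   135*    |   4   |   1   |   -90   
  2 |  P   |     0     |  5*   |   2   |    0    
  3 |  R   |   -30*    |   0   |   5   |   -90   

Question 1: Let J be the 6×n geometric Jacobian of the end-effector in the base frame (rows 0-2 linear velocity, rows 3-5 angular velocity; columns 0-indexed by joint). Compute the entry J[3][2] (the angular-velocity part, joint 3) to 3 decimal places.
-0.707

axis z_2 = (-0.7071,-0.7071,0.0000); lever o_n−o_2 = (-3.0619,3.0619,2.5000)
cross product → J_v[:, 2] = (-1.7678,1.7678,-4.3301)
J_ω[:, 2] = z_2
entry J[3][2] = -0.7071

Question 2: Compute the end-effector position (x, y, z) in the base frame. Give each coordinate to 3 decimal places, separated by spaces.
after link 1: o_1 = (-0.7071, 0.7071, 4.0000)
after link 2: o_2 = (-5.6569, -1.4142, 4.0000)
after link 3: o_3 = (-8.7187, 1.6476, 6.5000)

-8.719 1.648 6.500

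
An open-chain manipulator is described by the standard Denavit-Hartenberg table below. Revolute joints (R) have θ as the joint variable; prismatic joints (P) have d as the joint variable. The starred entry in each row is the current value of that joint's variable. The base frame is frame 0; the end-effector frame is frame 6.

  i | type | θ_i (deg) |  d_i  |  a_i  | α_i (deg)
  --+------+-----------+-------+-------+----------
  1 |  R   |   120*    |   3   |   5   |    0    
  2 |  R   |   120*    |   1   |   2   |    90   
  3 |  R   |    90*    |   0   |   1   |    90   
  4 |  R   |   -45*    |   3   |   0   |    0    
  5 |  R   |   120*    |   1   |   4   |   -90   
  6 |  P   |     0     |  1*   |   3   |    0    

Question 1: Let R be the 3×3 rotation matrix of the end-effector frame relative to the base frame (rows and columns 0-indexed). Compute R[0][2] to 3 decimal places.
End-effector z-axis (col 2 of R) = (-0.2241,0.1294,-0.9659)
R[0][2] = -0.2241

-0.224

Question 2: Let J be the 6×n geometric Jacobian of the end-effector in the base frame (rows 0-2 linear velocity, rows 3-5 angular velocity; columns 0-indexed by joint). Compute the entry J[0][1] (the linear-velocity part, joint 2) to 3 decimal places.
axis z_1 = (0.0000,0.0000,1.0000); lever o_n−o_1 = (-9.0798,-1.6860,2.8458)
cross product → J_v[:, 1] = (1.6860,-9.0798,0.0000)
J_ω[:, 1] = z_1
entry J[0][1] = 1.6860

1.686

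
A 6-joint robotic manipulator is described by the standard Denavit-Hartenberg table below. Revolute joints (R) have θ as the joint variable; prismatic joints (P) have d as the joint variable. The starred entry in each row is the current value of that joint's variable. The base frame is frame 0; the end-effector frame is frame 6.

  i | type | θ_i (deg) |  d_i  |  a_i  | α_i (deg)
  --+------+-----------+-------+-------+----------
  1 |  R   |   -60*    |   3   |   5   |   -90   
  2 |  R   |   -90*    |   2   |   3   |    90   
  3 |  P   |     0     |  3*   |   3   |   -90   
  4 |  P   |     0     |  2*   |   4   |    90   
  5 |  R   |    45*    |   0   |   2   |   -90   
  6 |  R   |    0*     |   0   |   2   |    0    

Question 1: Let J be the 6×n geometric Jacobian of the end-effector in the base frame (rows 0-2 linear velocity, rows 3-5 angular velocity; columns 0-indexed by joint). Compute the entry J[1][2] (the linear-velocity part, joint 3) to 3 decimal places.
0.866

prismatic axis z_2 = (-0.5000,0.8660,0.0000)
J_v[:, 2] = z_2; J_ω[:, 2] = (0,0,0)
entry J[1][2] = 0.8660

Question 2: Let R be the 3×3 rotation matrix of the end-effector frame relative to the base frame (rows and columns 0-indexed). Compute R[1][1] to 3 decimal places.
-0.866

End-effector y-axis (col 1 of R) = (0.5000,-0.8660,-0.0000)
R[1][1] = -0.8660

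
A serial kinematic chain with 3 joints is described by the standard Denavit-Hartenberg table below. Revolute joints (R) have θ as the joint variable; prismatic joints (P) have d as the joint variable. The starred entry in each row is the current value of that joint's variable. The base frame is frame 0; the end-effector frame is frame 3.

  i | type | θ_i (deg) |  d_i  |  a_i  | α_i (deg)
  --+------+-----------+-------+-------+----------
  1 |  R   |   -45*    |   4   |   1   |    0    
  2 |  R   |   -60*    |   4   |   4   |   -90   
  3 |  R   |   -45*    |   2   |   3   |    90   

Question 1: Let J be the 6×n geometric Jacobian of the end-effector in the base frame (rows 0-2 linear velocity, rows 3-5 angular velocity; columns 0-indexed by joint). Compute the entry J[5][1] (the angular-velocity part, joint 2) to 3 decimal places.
1.000

axis z_1 = (0.0000,0.0000,1.0000); lever o_n−o_1 = (0.3475,-6.4304,6.1213)
cross product → J_v[:, 1] = (6.4304,0.3475,-0.0000)
J_ω[:, 1] = z_1
entry J[5][1] = 1.0000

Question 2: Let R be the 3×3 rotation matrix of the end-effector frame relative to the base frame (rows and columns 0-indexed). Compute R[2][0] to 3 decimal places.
0.707

End-effector x-axis (col 0 of R) = (-0.1830,-0.6830,0.7071)
R[2][0] = 0.7071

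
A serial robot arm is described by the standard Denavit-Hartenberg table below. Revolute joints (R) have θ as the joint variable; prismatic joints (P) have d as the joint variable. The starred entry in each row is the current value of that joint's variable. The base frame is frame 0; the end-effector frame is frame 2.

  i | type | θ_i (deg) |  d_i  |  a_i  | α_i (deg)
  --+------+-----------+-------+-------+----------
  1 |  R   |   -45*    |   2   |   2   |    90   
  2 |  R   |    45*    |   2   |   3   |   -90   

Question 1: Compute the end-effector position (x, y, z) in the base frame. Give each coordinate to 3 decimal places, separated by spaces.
after link 1: o_1 = (1.4142, -1.4142, 2.0000)
after link 2: o_2 = (1.5000, -4.3284, 4.1213)

1.500 -4.328 4.121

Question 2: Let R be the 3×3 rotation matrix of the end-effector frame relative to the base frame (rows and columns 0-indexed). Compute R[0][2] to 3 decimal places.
-0.500

End-effector z-axis (col 2 of R) = (-0.5000,0.5000,0.7071)
R[0][2] = -0.5000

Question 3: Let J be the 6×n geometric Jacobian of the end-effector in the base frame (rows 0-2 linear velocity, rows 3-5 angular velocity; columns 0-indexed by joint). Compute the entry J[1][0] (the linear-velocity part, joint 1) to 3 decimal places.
axis z_0 = ẑ; lever o_n−o_0 = (1.5000,-4.3284,4.1213)
cross product → J_v[:, 0] = (4.3284,1.5000,-0.0000)
J_ω[:, 0] = z_0
entry J[1][0] = 1.5000

1.500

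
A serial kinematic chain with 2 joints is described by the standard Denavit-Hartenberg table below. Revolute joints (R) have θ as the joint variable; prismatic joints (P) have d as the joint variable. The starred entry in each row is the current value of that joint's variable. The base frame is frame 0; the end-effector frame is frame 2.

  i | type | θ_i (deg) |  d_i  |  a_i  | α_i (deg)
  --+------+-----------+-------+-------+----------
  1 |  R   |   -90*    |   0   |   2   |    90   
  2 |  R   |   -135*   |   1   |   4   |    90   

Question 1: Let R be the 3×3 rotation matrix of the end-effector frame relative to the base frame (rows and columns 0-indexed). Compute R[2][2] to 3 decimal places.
End-effector z-axis (col 2 of R) = (-0.0000,0.7071,0.7071)
R[2][2] = 0.7071

0.707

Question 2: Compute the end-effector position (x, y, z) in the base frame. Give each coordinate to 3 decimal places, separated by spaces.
after link 1: o_1 = (0.0000, -2.0000, 0.0000)
after link 2: o_2 = (-1.0000, 0.8284, -2.8284)

-1.000 0.828 -2.828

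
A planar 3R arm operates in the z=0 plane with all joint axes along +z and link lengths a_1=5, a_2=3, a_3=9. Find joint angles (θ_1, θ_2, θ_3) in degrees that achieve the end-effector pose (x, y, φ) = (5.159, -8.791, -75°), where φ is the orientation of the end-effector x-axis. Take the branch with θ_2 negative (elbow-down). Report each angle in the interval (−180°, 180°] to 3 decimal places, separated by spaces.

wrist centre = target − a_3·(cos φ, sin φ) = (2.8296, -0.0977)
cos θ_2 = (8.0163−5²−3²)/(2·5·3) = -0.8661; θ_2 = -150.0111° (elbow-down)
β = atan2(-0.0977,2.8296) = -1.9768°; ψ = atan2(-1.4995,2.4016) = -31.9792°
θ_1 = β − ψ = 30.0024°
θ_3 = φ − θ_1 − θ_2 = 45.0087° (wrapped to (-180°,180°])

30.002 -150.011 45.009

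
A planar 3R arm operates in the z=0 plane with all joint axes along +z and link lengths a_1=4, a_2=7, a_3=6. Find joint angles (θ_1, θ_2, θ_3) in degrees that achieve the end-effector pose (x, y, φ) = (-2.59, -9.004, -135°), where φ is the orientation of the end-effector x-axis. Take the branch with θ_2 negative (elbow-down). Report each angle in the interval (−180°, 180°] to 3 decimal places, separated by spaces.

30.004 -135.000 -30.003

wrist centre = target − a_3·(cos φ, sin φ) = (1.6526, -4.7614)
cos θ_2 = (25.4018−4²−7²)/(2·4·7) = -0.7071; θ_2 = -135.0004° (elbow-down)
β = atan2(-4.7614,1.6526) = -70.8584°; ψ = atan2(-4.9497,-0.9498) = -100.8622°
θ_1 = β − ψ = 30.0038°
θ_3 = φ − θ_1 − θ_2 = -30.0034° (wrapped to (-180°,180°])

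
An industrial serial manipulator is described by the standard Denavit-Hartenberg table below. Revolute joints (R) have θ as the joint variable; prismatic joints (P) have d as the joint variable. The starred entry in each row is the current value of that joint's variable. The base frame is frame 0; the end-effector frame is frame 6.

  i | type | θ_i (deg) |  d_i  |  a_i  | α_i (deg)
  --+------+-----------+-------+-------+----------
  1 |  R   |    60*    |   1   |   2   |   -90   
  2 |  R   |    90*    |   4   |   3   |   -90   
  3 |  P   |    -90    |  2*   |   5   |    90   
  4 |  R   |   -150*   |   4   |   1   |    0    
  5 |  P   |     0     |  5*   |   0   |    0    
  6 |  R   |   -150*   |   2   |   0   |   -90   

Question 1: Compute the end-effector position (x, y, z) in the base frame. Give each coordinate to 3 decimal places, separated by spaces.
after link 1: o_1 = (1.0000, 1.7321, 1.0000)
after link 2: o_2 = (-2.4641, 3.7321, -2.0000)
after link 3: o_3 = (-7.7942, 4.5000, -2.0000)
after link 4: o_4 = (-6.7942, 4.5000, 2.0000)
after link 5: o_5 = (-6.7942, 4.5000, 7.0000)
after link 6: o_6 = (-6.7942, 4.5000, 9.0000)

-6.794 4.500 9.000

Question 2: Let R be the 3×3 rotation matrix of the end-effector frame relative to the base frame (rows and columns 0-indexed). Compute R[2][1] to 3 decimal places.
-1.000

End-effector y-axis (col 1 of R) = (0.0000,0.0000,-1.0000)
R[2][1] = -1.0000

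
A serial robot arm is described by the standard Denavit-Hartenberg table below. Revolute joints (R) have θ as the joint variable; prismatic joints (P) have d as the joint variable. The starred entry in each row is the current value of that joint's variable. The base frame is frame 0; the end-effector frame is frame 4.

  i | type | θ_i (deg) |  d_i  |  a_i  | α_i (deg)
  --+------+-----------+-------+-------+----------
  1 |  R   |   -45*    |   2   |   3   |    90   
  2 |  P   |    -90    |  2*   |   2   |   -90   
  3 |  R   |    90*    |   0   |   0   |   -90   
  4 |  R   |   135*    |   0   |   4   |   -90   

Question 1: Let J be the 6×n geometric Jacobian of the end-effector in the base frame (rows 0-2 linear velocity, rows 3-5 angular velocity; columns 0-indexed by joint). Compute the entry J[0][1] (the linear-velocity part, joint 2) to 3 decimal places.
prismatic axis z_1 = (-0.7071,-0.7071,0.0000)
J_v[:, 1] = z_1; J_ω[:, 1] = (0,0,0)
entry J[0][1] = -0.7071

-0.707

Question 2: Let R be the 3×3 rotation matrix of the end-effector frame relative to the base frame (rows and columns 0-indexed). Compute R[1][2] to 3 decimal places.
-1.000

End-effector z-axis (col 2 of R) = (0.0000,-1.0000,0.0000)
R[1][2] = -1.0000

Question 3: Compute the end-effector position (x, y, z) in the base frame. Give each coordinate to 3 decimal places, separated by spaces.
after link 1: o_1 = (2.1213, -2.1213, 2.0000)
after link 2: o_2 = (0.7071, -3.5355, 0.0000)
after link 3: o_3 = (0.7071, -3.5355, 0.0000)
after link 4: o_4 = (-3.2929, -3.5355, 0.0000)

-3.293 -3.536 0.000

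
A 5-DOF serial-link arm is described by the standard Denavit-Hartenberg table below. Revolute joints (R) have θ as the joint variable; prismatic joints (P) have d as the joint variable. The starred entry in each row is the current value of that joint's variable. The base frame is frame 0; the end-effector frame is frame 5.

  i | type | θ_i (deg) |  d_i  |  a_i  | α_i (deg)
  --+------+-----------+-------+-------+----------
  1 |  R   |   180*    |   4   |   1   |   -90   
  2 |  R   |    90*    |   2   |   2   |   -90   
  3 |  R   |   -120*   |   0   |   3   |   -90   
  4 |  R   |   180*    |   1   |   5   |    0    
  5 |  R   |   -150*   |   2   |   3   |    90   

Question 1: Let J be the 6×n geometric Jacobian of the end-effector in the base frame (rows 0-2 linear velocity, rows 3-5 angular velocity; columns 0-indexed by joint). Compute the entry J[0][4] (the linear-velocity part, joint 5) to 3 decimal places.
-2.598

axis z_4 = (-0.0000,-0.5000,-0.8660); lever o_n−o_4 = (-1.5000,-3.2500,-0.4330)
cross product → J_v[:, 4] = (-2.5981,1.2990,-0.7500)
J_ω[:, 4] = z_4
entry J[0][4] = -2.5981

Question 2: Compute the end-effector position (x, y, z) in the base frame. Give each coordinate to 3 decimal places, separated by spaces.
-2.500 -4.018 -0.299

after link 1: o_1 = (-1.0000, 0.0000, 4.0000)
after link 2: o_2 = (-1.0000, -2.0000, 2.0000)
after link 3: o_3 = (-1.0000, -4.5981, 3.5000)
after link 4: o_4 = (-1.0000, -0.7679, 0.1340)
after link 5: o_5 = (-2.5000, -4.0179, -0.2990)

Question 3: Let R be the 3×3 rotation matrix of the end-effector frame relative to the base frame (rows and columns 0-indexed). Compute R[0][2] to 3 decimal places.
0.866

End-effector z-axis (col 2 of R) = (0.8660,-0.4330,0.2500)
R[0][2] = 0.8660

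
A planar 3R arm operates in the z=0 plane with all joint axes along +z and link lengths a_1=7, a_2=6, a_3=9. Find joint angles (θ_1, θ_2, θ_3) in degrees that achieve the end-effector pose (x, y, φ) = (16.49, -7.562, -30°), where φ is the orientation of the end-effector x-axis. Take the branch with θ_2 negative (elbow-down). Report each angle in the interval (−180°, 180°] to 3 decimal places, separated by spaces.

wrist centre = target − a_3·(cos φ, sin φ) = (8.6958, -3.0620)
cos θ_2 = (84.9923−7²−6²)/(2·7·6) = -0.0001; θ_2 = -90.0053° (elbow-down)
β = atan2(-3.0620,8.6958) = -19.3984°; ψ = atan2(-6.0000,6.9994) = -40.6035°
θ_1 = β − ψ = 21.2051°
θ_3 = φ − θ_1 − θ_2 = 38.8002° (wrapped to (-180°,180°])

21.205 -90.005 38.800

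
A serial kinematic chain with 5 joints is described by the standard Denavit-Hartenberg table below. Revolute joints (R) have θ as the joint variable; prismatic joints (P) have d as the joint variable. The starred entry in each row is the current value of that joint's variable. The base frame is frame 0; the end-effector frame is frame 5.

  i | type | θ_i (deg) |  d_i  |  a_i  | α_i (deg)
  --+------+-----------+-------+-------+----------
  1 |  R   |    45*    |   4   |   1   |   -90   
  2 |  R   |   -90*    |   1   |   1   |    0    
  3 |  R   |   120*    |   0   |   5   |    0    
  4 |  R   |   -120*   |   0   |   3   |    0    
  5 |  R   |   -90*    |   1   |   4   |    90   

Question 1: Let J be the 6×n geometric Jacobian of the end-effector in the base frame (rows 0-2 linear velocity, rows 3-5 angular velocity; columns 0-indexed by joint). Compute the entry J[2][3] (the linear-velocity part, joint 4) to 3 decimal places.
axis z_3 = (-0.7071,0.7071,0.0000); lever o_n−o_3 = (-3.5355,-2.1213,3.0000)
cross product → J_v[:, 3] = (2.1213,2.1213,4.0000)
J_ω[:, 3] = z_3
entry J[2][3] = 4.0000

4.000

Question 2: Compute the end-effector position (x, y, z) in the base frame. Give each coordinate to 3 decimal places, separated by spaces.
-0.474 2.355 5.500

after link 1: o_1 = (0.7071, 0.7071, 4.0000)
after link 2: o_2 = (0.0000, 1.4142, 5.0000)
after link 3: o_3 = (3.0619, 4.4761, 2.5000)
after link 4: o_4 = (3.0619, 4.4761, 5.5000)
after link 5: o_5 = (-0.4737, 2.3548, 5.5000)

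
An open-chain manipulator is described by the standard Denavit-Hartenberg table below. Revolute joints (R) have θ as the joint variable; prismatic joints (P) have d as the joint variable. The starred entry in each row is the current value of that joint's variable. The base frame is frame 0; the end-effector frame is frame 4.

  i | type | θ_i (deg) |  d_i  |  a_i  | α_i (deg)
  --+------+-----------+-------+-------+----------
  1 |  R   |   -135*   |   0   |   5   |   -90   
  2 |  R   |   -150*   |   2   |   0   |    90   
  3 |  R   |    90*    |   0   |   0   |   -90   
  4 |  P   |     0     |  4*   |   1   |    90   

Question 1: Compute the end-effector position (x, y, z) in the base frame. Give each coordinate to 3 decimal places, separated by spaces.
-3.864 -8.106 -2.000

after link 1: o_1 = (-3.5355, -3.5355, 0.0000)
after link 2: o_2 = (-2.1213, -4.9497, 0.0000)
after link 3: o_3 = (-2.1213, -4.9497, 0.0000)
after link 4: o_4 = (-3.8637, -8.1063, -2.0000)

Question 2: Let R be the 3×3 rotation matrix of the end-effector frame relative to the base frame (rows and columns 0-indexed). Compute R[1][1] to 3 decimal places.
-0.612

End-effector y-axis (col 1 of R) = (-0.6124,-0.6124,-0.5000)
R[1][1] = -0.6124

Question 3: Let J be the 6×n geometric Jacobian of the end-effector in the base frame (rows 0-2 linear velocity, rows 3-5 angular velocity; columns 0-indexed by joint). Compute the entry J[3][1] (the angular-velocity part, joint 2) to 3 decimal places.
0.707

axis z_1 = (0.7071,-0.7071,0.0000); lever o_n−o_1 = (-0.3282,-4.5708,-2.0000)
cross product → J_v[:, 1] = (1.4142,1.4142,-3.4641)
J_ω[:, 1] = z_1
entry J[3][1] = 0.7071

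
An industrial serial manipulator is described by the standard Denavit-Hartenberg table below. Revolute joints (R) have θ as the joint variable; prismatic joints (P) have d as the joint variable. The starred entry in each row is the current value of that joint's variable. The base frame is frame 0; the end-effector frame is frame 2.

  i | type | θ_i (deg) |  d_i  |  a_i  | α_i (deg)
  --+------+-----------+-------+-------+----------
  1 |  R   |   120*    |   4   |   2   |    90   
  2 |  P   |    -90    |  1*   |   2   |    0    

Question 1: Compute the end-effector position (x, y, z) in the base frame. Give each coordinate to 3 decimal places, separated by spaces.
after link 1: o_1 = (-1.0000, 1.7321, 4.0000)
after link 2: o_2 = (-0.1340, 2.2321, 2.0000)

-0.134 2.232 2.000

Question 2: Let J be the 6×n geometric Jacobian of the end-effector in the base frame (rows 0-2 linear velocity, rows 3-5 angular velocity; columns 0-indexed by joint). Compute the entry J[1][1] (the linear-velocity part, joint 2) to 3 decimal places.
0.500

prismatic axis z_1 = (0.8660,0.5000,0.0000)
J_v[:, 1] = z_1; J_ω[:, 1] = (0,0,0)
entry J[1][1] = 0.5000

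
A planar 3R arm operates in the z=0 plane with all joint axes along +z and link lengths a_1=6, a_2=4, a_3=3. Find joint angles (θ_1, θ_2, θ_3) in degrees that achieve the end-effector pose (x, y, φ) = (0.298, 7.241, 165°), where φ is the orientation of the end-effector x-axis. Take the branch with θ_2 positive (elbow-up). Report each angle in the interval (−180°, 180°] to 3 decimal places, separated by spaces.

30.005 89.996 44.999

wrist centre = target − a_3·(cos φ, sin φ) = (3.1958, 6.4645)
cos θ_2 = (52.0033−6²−4²)/(2·6·4) = 0.0001; θ_2 = 89.9961° (elbow-up)
β = atan2(6.4645,3.1958) = 63.6943°; ψ = atan2(4.0000,6.0003) = 33.6889°
θ_1 = β − ψ = 30.0054°
θ_3 = φ − θ_1 − θ_2 = 44.9985° (wrapped to (-180°,180°])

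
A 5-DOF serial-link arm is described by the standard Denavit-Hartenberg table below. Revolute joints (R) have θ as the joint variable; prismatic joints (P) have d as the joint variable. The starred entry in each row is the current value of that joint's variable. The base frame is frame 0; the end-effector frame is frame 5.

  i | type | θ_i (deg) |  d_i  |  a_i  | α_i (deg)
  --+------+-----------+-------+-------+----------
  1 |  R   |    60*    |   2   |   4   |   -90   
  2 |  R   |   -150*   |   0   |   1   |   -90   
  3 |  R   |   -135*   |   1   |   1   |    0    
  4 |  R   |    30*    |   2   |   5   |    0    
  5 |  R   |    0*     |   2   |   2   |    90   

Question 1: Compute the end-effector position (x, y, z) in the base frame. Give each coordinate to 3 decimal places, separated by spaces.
after link 1: o_1 = (2.0000, 3.4641, 2.0000)
after link 2: o_2 = (1.5670, 2.7141, 2.5000)
after link 3: o_3 = (1.5108, 4.0310, 3.0125)
after link 4: o_4 = (-1.6114, 8.2824, 4.0975)
after link 5: o_5 = (-2.5603, 10.5026, 5.5707)

-2.560 10.503 5.571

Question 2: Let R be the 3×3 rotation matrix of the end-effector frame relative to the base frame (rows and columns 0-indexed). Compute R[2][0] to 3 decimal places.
End-effector x-axis (col 0 of R) = (-0.7244,0.6771,-0.1294)
R[2][0] = -0.1294

-0.129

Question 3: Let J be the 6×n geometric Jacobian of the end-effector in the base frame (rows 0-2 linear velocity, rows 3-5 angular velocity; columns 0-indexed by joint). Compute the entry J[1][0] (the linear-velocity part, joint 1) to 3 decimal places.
-2.560

axis z_0 = ẑ; lever o_n−o_0 = (-2.5603,10.5026,5.5707)
cross product → J_v[:, 0] = (-10.5026,-2.5603,0.0000)
J_ω[:, 0] = z_0
entry J[1][0] = -2.5603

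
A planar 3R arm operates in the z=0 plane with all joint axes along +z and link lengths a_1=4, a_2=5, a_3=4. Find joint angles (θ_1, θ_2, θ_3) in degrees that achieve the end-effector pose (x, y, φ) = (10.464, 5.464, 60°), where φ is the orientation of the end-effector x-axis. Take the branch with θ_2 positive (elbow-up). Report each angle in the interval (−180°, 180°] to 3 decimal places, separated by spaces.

wrist centre = target − a_3·(cos φ, sin φ) = (8.4640, 1.9999)
cos θ_2 = (75.6389−4²−5²)/(2·4·5) = 0.8660; θ_2 = 30.0061° (elbow-up)
β = atan2(1.9999,8.4640) = 13.2942°; ψ = atan2(2.5005,8.3299) = 16.7087°
θ_1 = β − ψ = -3.4145°
θ_3 = φ − θ_1 − θ_2 = 33.4084° (wrapped to (-180°,180°])

-3.415 30.006 33.408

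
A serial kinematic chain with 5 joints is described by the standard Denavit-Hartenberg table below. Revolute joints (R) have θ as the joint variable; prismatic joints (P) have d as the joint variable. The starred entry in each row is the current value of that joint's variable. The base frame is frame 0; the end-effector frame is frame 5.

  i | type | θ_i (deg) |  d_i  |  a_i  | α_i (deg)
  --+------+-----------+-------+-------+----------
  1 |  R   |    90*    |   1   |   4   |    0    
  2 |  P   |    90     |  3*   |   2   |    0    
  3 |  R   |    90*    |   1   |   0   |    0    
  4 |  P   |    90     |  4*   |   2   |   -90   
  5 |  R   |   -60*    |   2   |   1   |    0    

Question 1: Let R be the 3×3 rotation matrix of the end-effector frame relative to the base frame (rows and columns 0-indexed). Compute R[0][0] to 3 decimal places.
End-effector x-axis (col 0 of R) = (0.5000,-0.0000,0.8660)
R[0][0] = 0.5000

0.500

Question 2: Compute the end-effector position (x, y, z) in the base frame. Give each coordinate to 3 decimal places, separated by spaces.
0.500 6.000 9.866

after link 1: o_1 = (0.0000, 4.0000, 1.0000)
after link 2: o_2 = (-2.0000, 4.0000, 4.0000)
after link 3: o_3 = (-2.0000, 4.0000, 5.0000)
after link 4: o_4 = (0.0000, 4.0000, 9.0000)
after link 5: o_5 = (0.5000, 6.0000, 9.8660)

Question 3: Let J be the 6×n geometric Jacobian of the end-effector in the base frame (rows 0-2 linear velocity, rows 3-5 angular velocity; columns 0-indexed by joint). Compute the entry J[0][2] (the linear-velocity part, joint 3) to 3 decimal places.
axis z_2 = (0.0000,0.0000,1.0000); lever o_n−o_2 = (2.5000,2.0000,5.8660)
cross product → J_v[:, 2] = (-2.0000,2.5000,0.0000)
J_ω[:, 2] = z_2
entry J[0][2] = -2.0000

-2.000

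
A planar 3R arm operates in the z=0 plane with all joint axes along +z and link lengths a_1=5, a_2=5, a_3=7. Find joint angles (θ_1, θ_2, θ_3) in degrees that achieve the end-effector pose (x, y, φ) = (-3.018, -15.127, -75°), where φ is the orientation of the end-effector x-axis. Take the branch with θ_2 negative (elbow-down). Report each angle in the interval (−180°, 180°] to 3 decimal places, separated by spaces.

-105.007 -29.984 59.991

wrist centre = target − a_3·(cos φ, sin φ) = (-4.8297, -8.3655)
cos θ_2 = (93.3082−5²−5²)/(2·5·5) = 0.8662; θ_2 = -29.9840° (elbow-down)
β = atan2(-8.3655,-4.8297) = -119.9995°; ψ = atan2(-2.4988,9.3308) = -14.9920°
θ_1 = β − ψ = -105.0075°
θ_3 = φ − θ_1 − θ_2 = 59.9915° (wrapped to (-180°,180°])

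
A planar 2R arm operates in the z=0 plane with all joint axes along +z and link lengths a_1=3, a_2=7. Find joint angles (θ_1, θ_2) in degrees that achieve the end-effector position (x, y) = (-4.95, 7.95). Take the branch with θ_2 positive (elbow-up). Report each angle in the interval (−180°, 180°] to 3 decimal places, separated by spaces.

90.010 44.987

cos θ_2 = (87.7050−3²−7²)/(2·3·7) = 0.7073; θ_2 = 44.9874° (elbow-up)
β = atan2(7.9500,-4.9500) = 121.9081°; ψ = atan2(4.9487,7.9508) = 31.8985°
θ_1 = β − ψ = 90.0096°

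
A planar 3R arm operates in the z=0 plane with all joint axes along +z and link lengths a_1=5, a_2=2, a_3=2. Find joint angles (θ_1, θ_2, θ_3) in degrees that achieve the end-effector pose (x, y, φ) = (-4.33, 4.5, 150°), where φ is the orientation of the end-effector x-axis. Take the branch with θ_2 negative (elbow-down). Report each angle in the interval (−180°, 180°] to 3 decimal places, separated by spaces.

wrist centre = target − a_3·(cos φ, sin φ) = (-2.5979, 3.5000)
cos θ_2 = (18.9993−5²−2²)/(2·5·2) = -0.5000; θ_2 = -120.0022° (elbow-down)
β = atan2(3.5000,-2.5979) = 126.5854°; ψ = atan2(-1.7320,3.9999) = -23.4131°
θ_1 = β − ψ = 149.9985°
θ_3 = φ − θ_1 − θ_2 = 120.0036° (wrapped to (-180°,180°])

149.999 -120.002 120.004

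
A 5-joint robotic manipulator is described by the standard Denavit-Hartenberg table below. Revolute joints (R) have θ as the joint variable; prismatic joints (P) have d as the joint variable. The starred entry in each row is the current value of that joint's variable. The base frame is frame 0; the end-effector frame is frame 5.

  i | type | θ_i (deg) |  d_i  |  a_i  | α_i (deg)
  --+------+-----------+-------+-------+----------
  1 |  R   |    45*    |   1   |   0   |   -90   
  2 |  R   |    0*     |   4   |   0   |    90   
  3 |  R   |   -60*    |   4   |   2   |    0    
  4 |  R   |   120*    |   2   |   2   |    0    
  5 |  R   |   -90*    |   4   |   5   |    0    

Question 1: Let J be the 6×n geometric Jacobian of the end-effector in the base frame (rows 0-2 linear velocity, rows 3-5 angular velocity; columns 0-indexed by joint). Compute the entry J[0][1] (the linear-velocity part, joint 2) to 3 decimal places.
7.071

axis z_1 = (-0.7071,0.7071,0.0000); lever o_n−o_1 = (3.4154,5.5367,10.0000)
cross product → J_v[:, 1] = (7.0711,7.0711,-6.3301)
J_ω[:, 1] = z_1
entry J[0][1] = 7.0711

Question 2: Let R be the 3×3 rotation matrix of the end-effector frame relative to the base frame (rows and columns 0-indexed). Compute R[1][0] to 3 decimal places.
End-effector x-axis (col 0 of R) = (0.9659,0.2588,0.0000)
R[1][0] = 0.2588

0.259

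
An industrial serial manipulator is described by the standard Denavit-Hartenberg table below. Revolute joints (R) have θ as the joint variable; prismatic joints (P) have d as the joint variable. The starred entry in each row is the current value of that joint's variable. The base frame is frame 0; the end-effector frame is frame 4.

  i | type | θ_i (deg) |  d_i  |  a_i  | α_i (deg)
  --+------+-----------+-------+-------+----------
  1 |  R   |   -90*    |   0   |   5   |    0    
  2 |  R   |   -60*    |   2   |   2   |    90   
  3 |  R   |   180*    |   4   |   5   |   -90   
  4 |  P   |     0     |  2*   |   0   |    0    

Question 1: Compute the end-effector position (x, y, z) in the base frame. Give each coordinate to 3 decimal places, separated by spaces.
0.598 -0.036 0.000

after link 1: o_1 = (0.0000, -5.0000, 0.0000)
after link 2: o_2 = (-1.7321, -6.0000, 2.0000)
after link 3: o_3 = (0.5981, -0.0359, 2.0000)
after link 4: o_4 = (0.5981, -0.0359, 0.0000)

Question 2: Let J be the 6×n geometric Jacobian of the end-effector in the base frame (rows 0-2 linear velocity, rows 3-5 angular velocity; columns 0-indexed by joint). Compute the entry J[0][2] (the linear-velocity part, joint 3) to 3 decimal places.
-1.732

axis z_2 = (-0.5000,0.8660,0.0000); lever o_n−o_2 = (2.3301,5.9641,-2.0000)
cross product → J_v[:, 2] = (-1.7321,-1.0000,-5.0000)
J_ω[:, 2] = z_2
entry J[0][2] = -1.7321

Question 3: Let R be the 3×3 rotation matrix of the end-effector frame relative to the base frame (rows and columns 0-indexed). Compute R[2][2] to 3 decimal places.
End-effector z-axis (col 2 of R) = (0.0000,0.0000,-1.0000)
R[2][2] = -1.0000

-1.000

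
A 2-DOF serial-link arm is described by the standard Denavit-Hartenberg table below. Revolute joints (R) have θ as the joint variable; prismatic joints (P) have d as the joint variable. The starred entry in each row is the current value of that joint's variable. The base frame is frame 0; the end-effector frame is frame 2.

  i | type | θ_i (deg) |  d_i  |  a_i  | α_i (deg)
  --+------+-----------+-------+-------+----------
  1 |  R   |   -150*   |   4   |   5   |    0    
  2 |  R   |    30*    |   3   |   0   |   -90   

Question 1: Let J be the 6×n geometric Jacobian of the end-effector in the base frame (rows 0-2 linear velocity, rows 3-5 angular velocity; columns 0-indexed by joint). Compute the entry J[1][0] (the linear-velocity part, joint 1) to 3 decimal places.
-4.330

axis z_0 = ẑ; lever o_n−o_0 = (-4.3301,-2.5000,7.0000)
cross product → J_v[:, 0] = (2.5000,-4.3301,0.0000)
J_ω[:, 0] = z_0
entry J[1][0] = -4.3301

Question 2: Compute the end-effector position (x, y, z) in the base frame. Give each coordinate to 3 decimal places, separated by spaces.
after link 1: o_1 = (-4.3301, -2.5000, 4.0000)
after link 2: o_2 = (-4.3301, -2.5000, 7.0000)

-4.330 -2.500 7.000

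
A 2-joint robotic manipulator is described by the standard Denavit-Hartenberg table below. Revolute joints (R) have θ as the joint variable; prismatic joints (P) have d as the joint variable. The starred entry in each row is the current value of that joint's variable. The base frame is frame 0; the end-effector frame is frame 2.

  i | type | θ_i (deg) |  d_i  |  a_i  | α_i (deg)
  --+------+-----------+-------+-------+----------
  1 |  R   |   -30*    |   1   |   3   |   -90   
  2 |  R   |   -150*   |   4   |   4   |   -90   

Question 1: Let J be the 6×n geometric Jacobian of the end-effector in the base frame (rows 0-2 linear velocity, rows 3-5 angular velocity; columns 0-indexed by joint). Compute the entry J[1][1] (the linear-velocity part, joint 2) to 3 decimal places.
-1.000

axis z_1 = (0.5000,0.8660,0.0000); lever o_n−o_1 = (-1.0000,5.1962,2.0000)
cross product → J_v[:, 1] = (1.7321,-1.0000,3.4641)
J_ω[:, 1] = z_1
entry J[1][1] = -1.0000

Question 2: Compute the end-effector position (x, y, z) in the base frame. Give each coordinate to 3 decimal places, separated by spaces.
after link 1: o_1 = (2.5981, -1.5000, 1.0000)
after link 2: o_2 = (1.5981, 3.6962, 3.0000)

1.598 3.696 3.000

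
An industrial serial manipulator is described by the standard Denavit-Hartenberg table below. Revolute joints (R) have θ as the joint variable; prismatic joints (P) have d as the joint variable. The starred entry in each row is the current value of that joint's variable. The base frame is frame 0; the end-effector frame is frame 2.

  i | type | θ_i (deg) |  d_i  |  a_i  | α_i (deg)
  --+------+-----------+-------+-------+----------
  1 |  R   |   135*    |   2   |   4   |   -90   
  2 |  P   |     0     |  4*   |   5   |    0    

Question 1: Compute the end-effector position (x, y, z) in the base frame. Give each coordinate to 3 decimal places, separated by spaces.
-9.192 3.536 2.000

after link 1: o_1 = (-2.8284, 2.8284, 2.0000)
after link 2: o_2 = (-9.1924, 3.5355, 2.0000)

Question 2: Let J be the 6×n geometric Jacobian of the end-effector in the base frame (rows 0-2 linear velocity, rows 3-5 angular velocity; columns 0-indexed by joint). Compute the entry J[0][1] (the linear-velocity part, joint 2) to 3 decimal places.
-0.707

prismatic axis z_1 = (-0.7071,-0.7071,0.0000)
J_v[:, 1] = z_1; J_ω[:, 1] = (0,0,0)
entry J[0][1] = -0.7071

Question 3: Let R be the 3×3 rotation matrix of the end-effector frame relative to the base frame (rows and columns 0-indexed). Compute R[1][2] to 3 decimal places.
-0.707

End-effector z-axis (col 2 of R) = (-0.7071,-0.7071,0.0000)
R[1][2] = -0.7071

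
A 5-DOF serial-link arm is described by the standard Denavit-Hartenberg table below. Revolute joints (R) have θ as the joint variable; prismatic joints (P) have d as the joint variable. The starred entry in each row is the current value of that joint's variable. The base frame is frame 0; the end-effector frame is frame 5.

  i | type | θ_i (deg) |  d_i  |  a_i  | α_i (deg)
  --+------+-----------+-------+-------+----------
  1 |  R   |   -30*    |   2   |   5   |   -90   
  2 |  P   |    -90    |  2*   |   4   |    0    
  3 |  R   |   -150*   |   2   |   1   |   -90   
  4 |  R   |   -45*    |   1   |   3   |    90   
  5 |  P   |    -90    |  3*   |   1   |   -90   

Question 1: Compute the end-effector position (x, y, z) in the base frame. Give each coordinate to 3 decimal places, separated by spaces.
8.018 4.888 5.134

after link 1: o_1 = (4.3301, -2.5000, 2.0000)
after link 2: o_2 = (5.3301, -0.7679, 6.0000)
after link 3: o_3 = (5.8971, 1.2141, 5.1340)
after link 4: o_4 = (5.2892, 4.0146, 3.7969)
after link 5: o_5 = (8.0184, 4.8883, 5.1340)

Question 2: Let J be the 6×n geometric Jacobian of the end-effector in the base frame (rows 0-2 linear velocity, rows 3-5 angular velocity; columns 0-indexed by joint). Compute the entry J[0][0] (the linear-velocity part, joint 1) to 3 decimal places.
axis z_0 = ẑ; lever o_n−o_0 = (8.0184,4.8883,5.1340)
cross product → J_v[:, 0] = (-4.8883,8.0184,0.0000)
J_ω[:, 0] = z_0
entry J[0][0] = -4.8883

-4.888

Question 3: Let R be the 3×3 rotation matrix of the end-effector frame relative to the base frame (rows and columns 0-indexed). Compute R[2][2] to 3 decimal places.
End-effector z-axis (col 2 of R) = (0.0474,0.7891,-0.6124)
R[2][2] = -0.6124

-0.612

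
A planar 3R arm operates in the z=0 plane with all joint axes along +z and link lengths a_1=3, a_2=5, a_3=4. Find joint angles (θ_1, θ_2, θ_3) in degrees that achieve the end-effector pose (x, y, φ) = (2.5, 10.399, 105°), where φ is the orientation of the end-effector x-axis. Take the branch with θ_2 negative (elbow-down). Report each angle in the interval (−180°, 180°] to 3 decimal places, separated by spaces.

90.009 -45.013 60.004

wrist centre = target − a_3·(cos φ, sin φ) = (3.5353, 6.5353)
cos θ_2 = (55.2083−3²−5²)/(2·3·5) = 0.7069; θ_2 = -45.0133° (elbow-down)
β = atan2(6.5353,3.5353) = 61.5888°; ψ = atan2(-3.5364,6.5347) = -28.4207°
θ_1 = β − ψ = 90.0095°
θ_3 = φ − θ_1 − θ_2 = 60.0038° (wrapped to (-180°,180°])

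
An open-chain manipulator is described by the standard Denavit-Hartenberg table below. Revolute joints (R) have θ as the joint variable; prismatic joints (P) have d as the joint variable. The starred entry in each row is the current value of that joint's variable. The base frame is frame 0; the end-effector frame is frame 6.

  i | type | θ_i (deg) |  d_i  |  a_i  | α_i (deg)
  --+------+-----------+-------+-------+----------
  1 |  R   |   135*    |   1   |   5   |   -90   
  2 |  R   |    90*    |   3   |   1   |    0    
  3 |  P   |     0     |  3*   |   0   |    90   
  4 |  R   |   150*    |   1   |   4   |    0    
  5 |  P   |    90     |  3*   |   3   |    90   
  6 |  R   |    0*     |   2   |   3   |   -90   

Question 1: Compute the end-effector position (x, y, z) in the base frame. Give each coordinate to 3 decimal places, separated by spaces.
-9.054 3.674 8.196

after link 1: o_1 = (-3.5355, 3.5355, 1.0000)
after link 2: o_2 = (-5.6569, 1.4142, 0.0000)
after link 3: o_3 = (-7.7782, -0.7071, 0.0000)
after link 4: o_4 = (-9.8995, -1.4142, 3.4641)
after link 5: o_5 = (-10.1837, 2.5442, 4.9641)
after link 6: o_6 = (-9.0537, 3.6742, 8.1962)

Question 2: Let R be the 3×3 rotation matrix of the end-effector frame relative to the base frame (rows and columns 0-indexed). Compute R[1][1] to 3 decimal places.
End-effector y-axis (col 1 of R) = (0.3536,0.3536,-0.8660)
R[1][1] = 0.3536

0.354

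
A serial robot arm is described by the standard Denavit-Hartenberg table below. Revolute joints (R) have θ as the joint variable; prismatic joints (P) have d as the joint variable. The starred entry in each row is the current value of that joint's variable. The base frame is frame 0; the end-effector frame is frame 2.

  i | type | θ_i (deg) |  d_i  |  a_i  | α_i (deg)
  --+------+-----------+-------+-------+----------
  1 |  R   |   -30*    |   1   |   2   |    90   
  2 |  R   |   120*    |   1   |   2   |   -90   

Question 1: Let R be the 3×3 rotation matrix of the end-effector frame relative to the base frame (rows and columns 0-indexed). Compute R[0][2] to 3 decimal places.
End-effector z-axis (col 2 of R) = (-0.7500,0.4330,-0.5000)
R[0][2] = -0.7500

-0.750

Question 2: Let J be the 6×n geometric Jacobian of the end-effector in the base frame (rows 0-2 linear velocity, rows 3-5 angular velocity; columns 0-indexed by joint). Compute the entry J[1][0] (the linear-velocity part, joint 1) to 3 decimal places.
0.366

axis z_0 = ẑ; lever o_n−o_0 = (0.3660,-1.3660,2.7321)
cross product → J_v[:, 0] = (1.3660,0.3660,-0.0000)
J_ω[:, 0] = z_0
entry J[1][0] = 0.3660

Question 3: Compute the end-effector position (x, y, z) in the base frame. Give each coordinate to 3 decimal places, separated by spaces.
after link 1: o_1 = (1.7321, -1.0000, 1.0000)
after link 2: o_2 = (0.3660, -1.3660, 2.7321)

0.366 -1.366 2.732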